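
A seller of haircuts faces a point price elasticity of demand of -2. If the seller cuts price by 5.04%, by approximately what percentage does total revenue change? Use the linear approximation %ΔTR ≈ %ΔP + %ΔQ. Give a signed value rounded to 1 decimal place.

%ΔQ ≈ Ed × %ΔP = (-2) × (-5.04%) = +10.0800%
%ΔTR ≈ %ΔP + %ΔQ = (-5.04%) + (+10.0800%) = +5.0400%

+5.0%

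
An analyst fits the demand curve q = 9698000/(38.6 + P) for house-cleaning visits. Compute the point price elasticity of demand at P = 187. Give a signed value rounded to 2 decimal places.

-0.83

dq/dP = −9698000/(38.6 + P)² = -190.548. At P = 187, q = 42987.6.
Ed = (dq/dP)·(P/q) = (-190.548) × (187/42987.6) = -0.8289…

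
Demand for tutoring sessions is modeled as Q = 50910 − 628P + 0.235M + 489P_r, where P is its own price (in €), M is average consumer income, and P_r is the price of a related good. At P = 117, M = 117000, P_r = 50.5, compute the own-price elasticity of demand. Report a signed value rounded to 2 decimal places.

-2.48

At the given values, Q = 50910 − 628(117) + 0.235(117000) + 489(50.5) = 29623.5.
∂Q/∂P = −628.
E = (-628) × (117/29623.5) = -2.4803…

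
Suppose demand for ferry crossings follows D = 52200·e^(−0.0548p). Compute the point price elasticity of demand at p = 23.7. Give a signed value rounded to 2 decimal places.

dD/dp = −0.0548·D = -780.561. At p = 23.7, D = 14243.8.
Ed = (dD/dp)·(p/D) = (-780.561) × (23.7/14243.8) = -1.2987…

-1.30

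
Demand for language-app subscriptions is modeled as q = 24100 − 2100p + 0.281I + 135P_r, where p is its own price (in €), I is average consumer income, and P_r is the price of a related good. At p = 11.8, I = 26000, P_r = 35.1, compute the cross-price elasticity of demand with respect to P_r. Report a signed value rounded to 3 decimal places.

0.417

At the given values, q = 24100 − 2100(11.8) + 0.281(26000) + 135(35.1) = 11364.5.
∂q/∂P_r = 135.
E = (135) × (35.1/11364.5) = 0.41695…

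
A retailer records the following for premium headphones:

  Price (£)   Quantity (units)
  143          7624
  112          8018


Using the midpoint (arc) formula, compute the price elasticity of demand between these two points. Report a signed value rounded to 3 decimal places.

-0.207

%ΔQ = (8018 − 7624) / [(7624 + 8018)/2] = 394/7821 = 0.050377…
%ΔP = (112 − 143) / [(143 + 112)/2] = -31/127.5 = -0.243137…
Arc Ed = %ΔQ / %ΔP = (394/7821) / (-31/127.5) = -0.20719…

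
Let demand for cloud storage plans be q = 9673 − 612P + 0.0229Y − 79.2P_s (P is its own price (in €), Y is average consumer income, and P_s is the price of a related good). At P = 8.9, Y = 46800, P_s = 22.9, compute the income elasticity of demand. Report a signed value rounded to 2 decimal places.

0.31

At the given values, q = 9673 − 612(8.9) + 0.0229(46800) − 79.2(22.9) = 3484.24.
∂q/∂Y = 0.0229.
E = (0.0229) × (46800/3484.24) = 0.3075…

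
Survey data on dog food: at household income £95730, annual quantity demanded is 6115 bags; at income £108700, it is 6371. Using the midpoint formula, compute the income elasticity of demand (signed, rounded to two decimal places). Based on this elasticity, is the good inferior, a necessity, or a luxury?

%ΔQ = (6371 − 6115)/[( 6115 + 6371)/2] = 256/6243 = 0.041005…
%ΔIncome = (108700 − 95730)/[( 95730 + 108700)/2] = 12970/102215 = 0.126889…
E_income = (256/6243) / (12970/102215) = 0.3231…
0 < E_income < 1 ⇒ normal good, necessity.

0.32; necessity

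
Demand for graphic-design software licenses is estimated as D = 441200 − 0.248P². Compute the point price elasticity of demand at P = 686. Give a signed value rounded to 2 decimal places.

dD/dP = −2·0.248·P = -340.256. At P = 686, D = 324492.192.
Ed = (dD/dP)·(P/D) = (-340.256) × (686/324492.192) = -0.7193…

-0.72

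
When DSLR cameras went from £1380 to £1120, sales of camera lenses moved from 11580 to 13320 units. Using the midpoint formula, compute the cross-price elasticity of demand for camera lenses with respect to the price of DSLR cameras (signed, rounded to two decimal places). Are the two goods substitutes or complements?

-0.67; complements

%ΔQ_{camera lenses} = (13320 − 11580)/avg = 1740/12450 = 0.139759…
%ΔP_{DSLR cameras} = (1120 − 1380)/avg = -260/1250 = -0.208
E_cross = (1740/12450) / (-260/1250) = -0.6719…
E_cross < 0 ⇒ the goods are complements.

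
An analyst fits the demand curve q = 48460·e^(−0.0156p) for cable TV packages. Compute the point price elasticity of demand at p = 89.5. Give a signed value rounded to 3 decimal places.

-1.396

dq/dp = −0.0156·q = -187.131. At p = 89.5, q = 11995.6.
Ed = (dq/dp)·(p/q) = (-187.131) × (89.5/11995.6) = -1.3962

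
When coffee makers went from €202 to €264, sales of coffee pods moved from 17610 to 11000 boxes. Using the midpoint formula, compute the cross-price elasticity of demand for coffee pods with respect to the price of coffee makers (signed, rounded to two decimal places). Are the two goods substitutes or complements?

%ΔQ_{coffee pods} = (11000 − 17610)/avg = -6610/14305 = -0.462076…
%ΔP_{coffee makers} = (264 − 202)/avg = 62/233 = 0.266094…
E_cross = (-6610/14305) / (62/233) = -1.7365…
E_cross < 0 ⇒ the goods are complements.

-1.74; complements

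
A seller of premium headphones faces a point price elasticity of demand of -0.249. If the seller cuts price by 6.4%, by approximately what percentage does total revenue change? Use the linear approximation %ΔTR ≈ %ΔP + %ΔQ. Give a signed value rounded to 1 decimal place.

%ΔQ ≈ Ed × %ΔP = (-0.249) × (-6.4%) = +1.5936%
%ΔTR ≈ %ΔP + %ΔQ = (-6.4%) + (+1.5936%) = -4.8064%

-4.8%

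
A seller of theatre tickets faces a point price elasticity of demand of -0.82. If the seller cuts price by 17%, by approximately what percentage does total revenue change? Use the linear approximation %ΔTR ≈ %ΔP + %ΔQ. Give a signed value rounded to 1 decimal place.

%ΔQ ≈ Ed × %ΔP = (-0.82) × (-17%) = +13.9400%
%ΔTR ≈ %ΔP + %ΔQ = (-17%) + (+13.9400%) = -3.0600%

-3.1%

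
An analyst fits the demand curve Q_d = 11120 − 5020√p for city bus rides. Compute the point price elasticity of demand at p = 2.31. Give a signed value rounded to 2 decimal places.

-1.09

dQ_d/dp = −5020/(2√p) = -1651.46. At p = 2.31, Q_d = 3490.26.
Ed = (dQ_d/dp)·(p/Q_d) = (-1651.46) × (2.31/3490.26) = -1.0930…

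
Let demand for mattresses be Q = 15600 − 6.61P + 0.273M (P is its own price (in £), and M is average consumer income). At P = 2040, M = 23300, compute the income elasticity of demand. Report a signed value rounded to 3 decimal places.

0.750

At the given values, Q = 15600 − 6.61(2040) + 0.273(23300) = 8476.5.
∂Q/∂M = 0.273.
E = (0.273) × (23300/8476.5) = 0.75041…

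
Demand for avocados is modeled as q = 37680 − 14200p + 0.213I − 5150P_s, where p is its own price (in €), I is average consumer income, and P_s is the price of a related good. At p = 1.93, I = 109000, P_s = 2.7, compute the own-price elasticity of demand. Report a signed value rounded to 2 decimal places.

At the given values, q = 37680 − 14200(1.93) + 0.213(109000) − 5150(2.7) = 19586.
∂q/∂p = −14200.
E = (-14200) × (1.93/19586) = -1.3992…

-1.40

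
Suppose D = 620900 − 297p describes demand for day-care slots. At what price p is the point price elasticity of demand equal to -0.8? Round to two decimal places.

Ed = −297p/(620900 − 297p). Set this equal to -0.8:
297p = 0.8·(620900 − 297p) ⇒ 297p(1 + 0.8) = 0.8·620900
p = 0.8·620900 / (297·1.8) = 929.1432…

929.14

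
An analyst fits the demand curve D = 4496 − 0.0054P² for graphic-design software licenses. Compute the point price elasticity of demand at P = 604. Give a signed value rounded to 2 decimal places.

dD/dP = −2·0.0054·P = -6.5232. At P = 604, D = 2525.9936.
Ed = (dD/dP)·(P/D) = (-6.5232) × (604/2525.9936) = -1.5597…

-1.56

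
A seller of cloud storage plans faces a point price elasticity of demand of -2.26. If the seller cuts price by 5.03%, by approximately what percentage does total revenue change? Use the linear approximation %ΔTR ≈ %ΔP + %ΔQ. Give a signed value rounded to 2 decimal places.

%ΔQ ≈ Ed × %ΔP = (-2.26) × (-5.03%) = +11.3678%
%ΔTR ≈ %ΔP + %ΔQ = (-5.03%) + (+11.3678%) = +6.3378%

+6.34%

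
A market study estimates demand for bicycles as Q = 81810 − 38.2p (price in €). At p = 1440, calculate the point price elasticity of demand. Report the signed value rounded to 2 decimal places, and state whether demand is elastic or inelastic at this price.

-2.05; elastic

dQ/dp = −38.2. At p = 1440, Q = 81810 − 38.2(1440) = 26802.
Ed = (dQ/dp)·(p/Q) = −38.2 × (1440/26802) = -2.0523…
|Ed| = 2.05 > 1, so demand is elastic.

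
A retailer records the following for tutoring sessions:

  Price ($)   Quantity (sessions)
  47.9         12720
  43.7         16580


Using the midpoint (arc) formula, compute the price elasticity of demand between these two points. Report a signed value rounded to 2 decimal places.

-2.87

%ΔQ = (16580 − 12720) / [(12720 + 16580)/2] = 3860/14650 = 0.263481…
%ΔP = (43.7 − 47.9) / [(47.9 + 43.7)/2] = -4.2/45.8 = -0.091703…
Arc Ed = %ΔQ / %ΔP = (3860/14650) / (-4.2/45.8) = -2.8732…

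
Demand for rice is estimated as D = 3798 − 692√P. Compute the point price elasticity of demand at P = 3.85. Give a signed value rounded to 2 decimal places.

-0.28

dD/dP = −692/(2√P) = -176.338. At P = 3.85, D = 2440.2.
Ed = (dD/dP)·(P/D) = (-176.338) × (3.85/2440.2) = -0.2782…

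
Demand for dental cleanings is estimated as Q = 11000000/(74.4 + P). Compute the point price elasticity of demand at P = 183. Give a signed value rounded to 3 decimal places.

dQ/dP = −11000000/(74.4 + P)² = -166.026. At P = 183, Q = 42735.
Ed = (dQ/dP)·(P/Q) = (-166.026) × (183/42735) = -0.71095…

-0.711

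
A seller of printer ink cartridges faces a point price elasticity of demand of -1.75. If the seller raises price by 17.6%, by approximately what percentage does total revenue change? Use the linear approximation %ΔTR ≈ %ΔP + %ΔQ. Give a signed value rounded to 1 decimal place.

-13.2%

%ΔQ ≈ Ed × %ΔP = (-1.75) × (+17.6%) = -30.8000%
%ΔTR ≈ %ΔP + %ΔQ = (+17.6%) + (-30.8000%) = -13.2000%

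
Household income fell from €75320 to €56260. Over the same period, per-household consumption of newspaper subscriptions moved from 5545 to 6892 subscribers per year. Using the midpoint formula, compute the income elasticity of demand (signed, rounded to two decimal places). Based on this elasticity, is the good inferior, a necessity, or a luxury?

%ΔQ = (6892 − 5545)/[( 5545 + 6892)/2] = 1347/6218.5 = 0.216611…
%ΔIncome = (56260 − 75320)/[( 75320 + 56260)/2] = -19060/65790 = -0.289709…
E_income = (1347/6218.5) / (-19060/65790) = -0.7476…
E_income < 0 ⇒ inferior good.

-0.75; inferior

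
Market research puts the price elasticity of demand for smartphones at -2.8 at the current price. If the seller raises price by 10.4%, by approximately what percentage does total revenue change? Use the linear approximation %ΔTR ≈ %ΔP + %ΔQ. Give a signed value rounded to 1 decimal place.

%ΔQ ≈ Ed × %ΔP = (-2.8) × (+10.4%) = -29.1200%
%ΔTR ≈ %ΔP + %ΔQ = (+10.4%) + (-29.1200%) = -18.7200%

-18.7%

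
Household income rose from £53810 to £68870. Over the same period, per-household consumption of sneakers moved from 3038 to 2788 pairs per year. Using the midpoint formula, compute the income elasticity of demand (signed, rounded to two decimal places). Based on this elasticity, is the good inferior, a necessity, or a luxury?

-0.35; inferior

%ΔQ = (2788 − 3038)/[( 3038 + 2788)/2] = -250/2913 = -0.085822…
%ΔIncome = (68870 − 53810)/[( 53810 + 68870)/2] = 15060/61340 = 0.245516…
E_income = (-250/2913) / (15060/61340) = -0.3495…
E_income < 0 ⇒ inferior good.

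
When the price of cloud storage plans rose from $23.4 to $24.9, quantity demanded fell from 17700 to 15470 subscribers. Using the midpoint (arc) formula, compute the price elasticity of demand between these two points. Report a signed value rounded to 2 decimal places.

-2.16

%ΔQ = (15470 − 17700) / [(17700 + 15470)/2] = -2230/16585 = -0.134458…
%ΔP = (24.9 − 23.4) / [(23.4 + 24.9)/2] = 1.5/24.15 = 0.062111…
Arc Ed = %ΔQ / %ΔP = (-2230/16585) / (1.5/24.15) = -2.1647…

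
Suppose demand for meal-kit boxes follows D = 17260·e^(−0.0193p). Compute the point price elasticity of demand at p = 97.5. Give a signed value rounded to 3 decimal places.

dD/dp = −0.0193·D = -50.7416. At p = 97.5, D = 2629.1.
Ed = (dD/dp)·(p/D) = (-50.7416) × (97.5/2629.1) = -1.88175

-1.882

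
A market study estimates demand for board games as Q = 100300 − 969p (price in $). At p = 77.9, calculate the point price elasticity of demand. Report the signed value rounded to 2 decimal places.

-3.04

dQ/dp = −969. At p = 77.9, Q = 100300 − 969(77.9) = 24814.9.
Ed = (dQ/dp)·(p/Q) = −969 × (77.9/24814.9) = -3.0419…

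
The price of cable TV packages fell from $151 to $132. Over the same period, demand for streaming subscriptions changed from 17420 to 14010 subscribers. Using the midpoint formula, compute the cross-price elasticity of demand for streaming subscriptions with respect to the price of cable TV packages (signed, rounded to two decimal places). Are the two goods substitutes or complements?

1.62; substitutes

%ΔQ_{streaming subscriptions} = (14010 − 17420)/avg = -3410/15715 = -0.216990…
%ΔP_{cable TV packages} = (132 − 151)/avg = -19/141.5 = -0.134275…
E_cross = (-3410/15715) / (-19/141.5) = 1.6160…
E_cross > 0 ⇒ the goods are substitutes.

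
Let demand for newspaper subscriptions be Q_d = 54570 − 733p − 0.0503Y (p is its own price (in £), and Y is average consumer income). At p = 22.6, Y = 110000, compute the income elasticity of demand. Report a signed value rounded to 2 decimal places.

-0.17

At the given values, Q_d = 54570 − 733(22.6) − 0.0503(110000) = 32471.2.
∂Q_d/∂Y = -0.0503.
E = (-0.0503) × (110000/32471.2) = -0.1703…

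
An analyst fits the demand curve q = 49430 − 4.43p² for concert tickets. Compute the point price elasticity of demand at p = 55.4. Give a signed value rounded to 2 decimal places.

-0.76

dq/dp = −2·4.43·p = -490.844. At p = 55.4, q = 35833.6212.
Ed = (dq/dp)·(p/q) = (-490.844) × (55.4/35833.6212) = -0.7588…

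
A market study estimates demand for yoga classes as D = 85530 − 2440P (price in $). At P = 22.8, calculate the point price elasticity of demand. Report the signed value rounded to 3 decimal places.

dD/dP = −2440. At P = 22.8, D = 85530 − 2440(22.8) = 29898.
Ed = (dD/dP)·(P/D) = −2440 × (22.8/29898) = -1.86072…

-1.861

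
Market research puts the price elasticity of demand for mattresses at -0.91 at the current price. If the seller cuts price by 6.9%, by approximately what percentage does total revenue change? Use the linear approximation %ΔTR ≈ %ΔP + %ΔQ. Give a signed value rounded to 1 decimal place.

%ΔQ ≈ Ed × %ΔP = (-0.91) × (-6.9%) = +6.2790%
%ΔTR ≈ %ΔP + %ΔQ = (-6.9%) + (+6.2790%) = -0.6210%

-0.6%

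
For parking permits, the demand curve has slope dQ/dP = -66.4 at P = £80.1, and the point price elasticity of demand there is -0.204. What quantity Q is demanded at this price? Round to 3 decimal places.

Ed = (dQ/dP)·(P/Q) ⇒ Q = (dQ/dP)·P/Ed = (-66.4)·80.1/(-0.204) = 26071.76470…

26071.765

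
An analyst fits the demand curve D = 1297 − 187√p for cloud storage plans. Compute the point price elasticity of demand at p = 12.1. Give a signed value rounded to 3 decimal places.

-0.503

dD/dp = −187/(2√p) = -26.8794. At p = 12.1, D = 646.519.
Ed = (dD/dp)·(p/D) = (-26.8794) × (12.1/646.519) = -0.50306…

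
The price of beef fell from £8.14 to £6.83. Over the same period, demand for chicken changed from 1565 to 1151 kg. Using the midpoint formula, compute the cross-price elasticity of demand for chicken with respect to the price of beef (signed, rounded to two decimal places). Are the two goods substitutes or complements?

%ΔQ_{chicken} = (1151 − 1565)/avg = -414/1358 = -0.304860…
%ΔP_{beef} = (6.83 − 8.14)/avg = -1.31/7.485 = -0.175016…
E_cross = (-414/1358) / (-1.31/7.485) = 1.7418…
E_cross > 0 ⇒ the goods are substitutes.

1.74; substitutes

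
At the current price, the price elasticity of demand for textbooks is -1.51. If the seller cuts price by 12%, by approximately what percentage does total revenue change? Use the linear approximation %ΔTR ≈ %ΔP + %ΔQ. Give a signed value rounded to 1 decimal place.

%ΔQ ≈ Ed × %ΔP = (-1.51) × (-12%) = +18.1200%
%ΔTR ≈ %ΔP + %ΔQ = (-12%) + (+18.1200%) = +6.1200%

+6.1%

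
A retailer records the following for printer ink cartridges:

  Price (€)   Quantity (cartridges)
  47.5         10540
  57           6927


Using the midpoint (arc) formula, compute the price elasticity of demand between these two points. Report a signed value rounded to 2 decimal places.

-2.28

%ΔQ = (6927 − 10540) / [(10540 + 6927)/2] = -3613/8733.5 = -0.413694…
%ΔP = (57 − 47.5) / [(47.5 + 57)/2] = 9.5/52.25 = 0.181818…
Arc Ed = %ΔQ / %ΔP = (-3613/8733.5) / (9.5/52.25) = -2.2753…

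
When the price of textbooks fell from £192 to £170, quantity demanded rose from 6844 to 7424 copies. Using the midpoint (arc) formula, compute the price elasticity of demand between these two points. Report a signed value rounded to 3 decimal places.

-0.669

%ΔQ = (7424 − 6844) / [(6844 + 7424)/2] = 580/7134 = 0.081300…
%ΔP = (170 − 192) / [(192 + 170)/2] = -22/181 = -0.121546…
Arc Ed = %ΔQ / %ΔP = (580/7134) / (-22/181) = -0.66888…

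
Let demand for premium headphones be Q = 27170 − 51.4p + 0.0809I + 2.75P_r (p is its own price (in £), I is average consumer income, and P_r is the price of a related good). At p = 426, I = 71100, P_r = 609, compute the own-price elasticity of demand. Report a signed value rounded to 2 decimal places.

-1.72

At the given values, Q = 27170 − 51.4(426) + 0.0809(71100) + 2.75(609) = 12700.34.
∂Q/∂p = −51.4.
E = (-51.4) × (426/12700.34) = -1.7240…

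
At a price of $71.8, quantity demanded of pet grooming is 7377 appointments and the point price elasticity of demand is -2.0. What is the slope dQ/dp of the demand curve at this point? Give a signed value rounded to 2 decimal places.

Ed = (dQ/dp)·(p/Q) ⇒ dQ/dp = Ed·Q/p = (-2.0)·7377/71.8 = -205.4874…

-205.49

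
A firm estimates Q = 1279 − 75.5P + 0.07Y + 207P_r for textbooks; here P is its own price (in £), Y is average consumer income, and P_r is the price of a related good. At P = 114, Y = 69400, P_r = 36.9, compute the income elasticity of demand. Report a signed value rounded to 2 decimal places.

0.94

At the given values, Q = 1279 − 75.5(114) + 0.07(69400) + 207(36.9) = 5168.3.
∂Q/∂Y = 0.07.
E = (0.07) × (69400/5168.3) = 0.9399…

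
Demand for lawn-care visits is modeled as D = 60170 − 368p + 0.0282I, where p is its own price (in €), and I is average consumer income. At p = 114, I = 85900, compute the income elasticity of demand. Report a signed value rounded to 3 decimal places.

At the given values, D = 60170 − 368(114) + 0.0282(85900) = 20640.38.
∂D/∂I = 0.0282.
E = (0.0282) × (85900/20640.38) = 0.11736…

0.117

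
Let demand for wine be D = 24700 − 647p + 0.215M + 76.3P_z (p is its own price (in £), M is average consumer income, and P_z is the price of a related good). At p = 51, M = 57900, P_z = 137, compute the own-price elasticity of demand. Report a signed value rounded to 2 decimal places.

At the given values, D = 24700 − 647(51) + 0.215(57900) + 76.3(137) = 14604.6.
∂D/∂p = −647.
E = (-647) × (51/14604.6) = -2.2593…

-2.26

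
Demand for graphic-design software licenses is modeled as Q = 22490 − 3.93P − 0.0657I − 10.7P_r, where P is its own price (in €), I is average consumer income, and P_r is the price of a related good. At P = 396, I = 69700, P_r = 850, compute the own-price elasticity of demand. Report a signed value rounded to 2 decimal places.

At the given values, Q = 22490 − 3.93(396) − 0.0657(69700) − 10.7(850) = 7259.43.
∂Q/∂P = −3.93.
E = (-3.93) × (396/7259.43) = -0.2143…

-0.21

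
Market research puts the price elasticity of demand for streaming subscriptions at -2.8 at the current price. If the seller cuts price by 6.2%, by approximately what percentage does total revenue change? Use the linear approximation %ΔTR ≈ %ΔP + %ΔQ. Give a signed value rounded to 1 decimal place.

%ΔQ ≈ Ed × %ΔP = (-2.8) × (-6.2%) = +17.3600%
%ΔTR ≈ %ΔP + %ΔQ = (-6.2%) + (+17.3600%) = +11.1600%

+11.2%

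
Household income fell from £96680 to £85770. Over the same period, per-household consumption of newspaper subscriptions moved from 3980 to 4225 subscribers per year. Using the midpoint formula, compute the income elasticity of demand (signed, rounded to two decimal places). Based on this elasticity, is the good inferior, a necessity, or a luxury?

-0.50; inferior

%ΔQ = (4225 − 3980)/[( 3980 + 4225)/2] = 245/4102.5 = 0.059719…
%ΔIncome = (85770 − 96680)/[( 96680 + 85770)/2] = -10910/91225 = -0.119594…
E_income = (245/4102.5) / (-10910/91225) = -0.4993…
E_income < 0 ⇒ inferior good.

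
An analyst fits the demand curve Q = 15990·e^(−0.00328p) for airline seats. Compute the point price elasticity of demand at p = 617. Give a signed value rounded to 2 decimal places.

-2.02

dQ/dp = −0.00328·Q = -6.9313. At p = 617, Q = 2113.2.
Ed = (dQ/dp)·(p/Q) = (-6.9313) × (617/2113.2) = -2.0237…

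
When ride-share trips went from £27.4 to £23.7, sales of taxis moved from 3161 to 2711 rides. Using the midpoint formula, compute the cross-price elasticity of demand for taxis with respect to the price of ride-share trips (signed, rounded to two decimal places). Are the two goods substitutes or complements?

%ΔQ_{taxis} = (2711 − 3161)/avg = -450/2936 = -0.153269…
%ΔP_{ride-share trips} = (23.7 − 27.4)/avg = -3.7/25.55 = -0.144814…
E_cross = (-450/2936) / (-3.7/25.55) = 1.0583…
E_cross > 0 ⇒ the goods are substitutes.

1.06; substitutes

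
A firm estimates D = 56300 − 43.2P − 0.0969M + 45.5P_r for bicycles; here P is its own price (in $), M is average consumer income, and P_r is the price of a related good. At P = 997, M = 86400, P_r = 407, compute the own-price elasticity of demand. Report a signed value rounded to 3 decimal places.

-1.843

At the given values, D = 56300 − 43.2(997) − 0.0969(86400) + 45.5(407) = 23375.94.
∂D/∂P = −43.2.
E = (-43.2) × (997/23375.94) = -1.84250…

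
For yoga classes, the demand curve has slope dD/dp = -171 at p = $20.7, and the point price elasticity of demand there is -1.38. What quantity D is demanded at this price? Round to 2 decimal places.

Ed = (dD/dp)·(p/D) ⇒ D = (dD/dp)·p/Ed = (-171)·20.7/(-1.38) = 2565

2565.00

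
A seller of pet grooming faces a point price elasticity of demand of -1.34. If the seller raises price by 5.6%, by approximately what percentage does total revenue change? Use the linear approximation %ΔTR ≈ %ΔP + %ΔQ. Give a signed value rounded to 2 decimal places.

%ΔQ ≈ Ed × %ΔP = (-1.34) × (+5.6%) = -7.5040%
%ΔTR ≈ %ΔP + %ΔQ = (+5.6%) + (-7.5040%) = -1.9040%

-1.90%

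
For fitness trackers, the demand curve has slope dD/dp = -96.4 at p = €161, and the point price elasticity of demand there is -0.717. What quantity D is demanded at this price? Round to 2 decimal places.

Ed = (dD/dp)·(p/D) ⇒ D = (dD/dp)·p/Ed = (-96.4)·161/(-0.717) = 21646.3040…

21646.30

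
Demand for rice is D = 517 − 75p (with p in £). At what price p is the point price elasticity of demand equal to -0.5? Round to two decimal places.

2.30

Ed = −75p/(517 − 75p). Set this equal to -0.5:
75p = 0.5·(517 − 75p) ⇒ 75p(1 + 0.5) = 0.5·517
p = 0.5·517 / (75·1.5) = 2.2977…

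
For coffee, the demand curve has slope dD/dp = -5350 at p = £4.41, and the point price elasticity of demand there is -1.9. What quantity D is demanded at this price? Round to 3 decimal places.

12417.632

Ed = (dD/dp)·(p/D) ⇒ D = (dD/dp)·p/Ed = (-5350)·4.41/(-1.9) = 12417.63157…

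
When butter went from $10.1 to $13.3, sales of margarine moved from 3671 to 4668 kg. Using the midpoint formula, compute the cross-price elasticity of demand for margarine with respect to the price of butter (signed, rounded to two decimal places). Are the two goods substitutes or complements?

%ΔQ_{margarine} = (4668 − 3671)/avg = 997/4169.5 = 0.239117…
%ΔP_{butter} = (13.3 − 10.1)/avg = 3.2/11.7 = 0.273504…
E_cross = (997/4169.5) / (3.2/11.7) = 0.8742…
E_cross > 0 ⇒ the goods are substitutes.

0.87; substitutes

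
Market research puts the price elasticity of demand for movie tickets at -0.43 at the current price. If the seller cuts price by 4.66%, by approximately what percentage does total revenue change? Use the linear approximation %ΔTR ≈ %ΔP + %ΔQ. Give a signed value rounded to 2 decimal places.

%ΔQ ≈ Ed × %ΔP = (-0.43) × (-4.66%) = +2.0038%
%ΔTR ≈ %ΔP + %ΔQ = (-4.66%) + (+2.0038%) = -2.6562%

-2.66%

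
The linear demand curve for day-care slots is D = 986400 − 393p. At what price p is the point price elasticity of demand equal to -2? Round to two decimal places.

Ed = −393p/(986400 − 393p). Set this equal to -2:
393p = 2·(986400 − 393p) ⇒ 393p(1 + 2) = 2·986400
p = 2·986400 / (393·3) = 1673.2824…

1673.28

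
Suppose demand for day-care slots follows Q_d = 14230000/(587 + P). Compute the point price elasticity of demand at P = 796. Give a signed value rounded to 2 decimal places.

dQ_d/dP = −14230000/(587 + P)² = -7.43979. At P = 796, Q_d = 10289.2.
Ed = (dQ_d/dP)·(P/Q_d) = (-7.43979) × (796/10289.2) = -0.5755…

-0.58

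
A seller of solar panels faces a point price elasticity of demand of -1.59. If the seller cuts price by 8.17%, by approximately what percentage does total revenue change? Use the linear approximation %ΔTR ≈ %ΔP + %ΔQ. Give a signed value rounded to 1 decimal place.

%ΔQ ≈ Ed × %ΔP = (-1.59) × (-8.17%) = +12.9903%
%ΔTR ≈ %ΔP + %ΔQ = (-8.17%) + (+12.9903%) = +4.8203%

+4.8%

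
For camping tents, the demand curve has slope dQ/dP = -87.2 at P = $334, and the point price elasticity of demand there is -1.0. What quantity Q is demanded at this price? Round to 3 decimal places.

29124.800

Ed = (dQ/dP)·(P/Q) ⇒ Q = (dQ/dP)·P/Ed = (-87.2)·334/(-1.0) = 29124.8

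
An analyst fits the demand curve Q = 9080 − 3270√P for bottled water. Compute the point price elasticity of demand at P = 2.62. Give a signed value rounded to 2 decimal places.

dQ/dP = −3270/(2√P) = -1010.11. At P = 2.62, Q = 3787.04.
Ed = (dQ/dP)·(P/Q) = (-1010.11) × (2.62/3787.04) = -0.6988…

-0.70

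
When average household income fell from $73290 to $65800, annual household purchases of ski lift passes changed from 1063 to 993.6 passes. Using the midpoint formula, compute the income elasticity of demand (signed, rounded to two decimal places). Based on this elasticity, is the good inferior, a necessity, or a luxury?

%ΔQ = (993.6 − 1063)/[( 1063 + 993.6)/2] = -69.4/1028.3 = -0.067490…
%ΔIncome = (65800 − 73290)/[( 73290 + 65800)/2] = -7490/69545 = -0.107700…
E_income = (-69.4/1028.3) / (-7490/69545) = 0.6266…
0 < E_income < 1 ⇒ normal good, necessity.

0.63; necessity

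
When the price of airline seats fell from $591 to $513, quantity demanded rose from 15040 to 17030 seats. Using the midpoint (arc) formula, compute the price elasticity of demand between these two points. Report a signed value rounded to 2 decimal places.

%ΔQ = (17030 − 15040) / [(15040 + 17030)/2] = 1990/16035 = 0.124103…
%ΔP = (513 − 591) / [(591 + 513)/2] = -78/552 = -0.141304…
Arc Ed = %ΔQ / %ΔP = (1990/16035) / (-78/552) = -0.8782…

-0.88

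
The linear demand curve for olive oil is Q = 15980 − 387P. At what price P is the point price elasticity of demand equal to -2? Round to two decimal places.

Ed = −387P/(15980 − 387P). Set this equal to -2:
387P = 2·(15980 − 387P) ⇒ 387P(1 + 2) = 2·15980
P = 2·15980 / (387·3) = 27.5279…

27.53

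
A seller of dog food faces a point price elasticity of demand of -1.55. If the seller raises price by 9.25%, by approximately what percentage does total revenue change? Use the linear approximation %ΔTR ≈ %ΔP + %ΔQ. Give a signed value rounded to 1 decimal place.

%ΔQ ≈ Ed × %ΔP = (-1.55) × (+9.25%) = -14.3375%
%ΔTR ≈ %ΔP + %ΔQ = (+9.25%) + (-14.3375%) = -5.0875%

-5.1%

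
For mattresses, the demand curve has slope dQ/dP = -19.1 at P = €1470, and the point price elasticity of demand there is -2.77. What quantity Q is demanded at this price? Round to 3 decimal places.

10136.101

Ed = (dQ/dP)·(P/Q) ⇒ Q = (dQ/dP)·P/Ed = (-19.1)·1470/(-2.77) = 10136.10108…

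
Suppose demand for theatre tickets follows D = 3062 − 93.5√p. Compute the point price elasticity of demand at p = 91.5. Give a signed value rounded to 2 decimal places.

dD/dp = −93.5/(2√p) = -4.88732. At p = 91.5, D = 2167.62.
Ed = (dD/dp)·(p/D) = (-4.88732) × (91.5/2167.62) = -0.2063…

-0.21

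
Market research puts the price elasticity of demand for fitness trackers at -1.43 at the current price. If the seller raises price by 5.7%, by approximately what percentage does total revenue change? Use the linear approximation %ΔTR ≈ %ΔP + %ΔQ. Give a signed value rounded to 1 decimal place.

%ΔQ ≈ Ed × %ΔP = (-1.43) × (+5.7%) = -8.1510%
%ΔTR ≈ %ΔP + %ΔQ = (+5.7%) + (-8.1510%) = -2.4510%

-2.5%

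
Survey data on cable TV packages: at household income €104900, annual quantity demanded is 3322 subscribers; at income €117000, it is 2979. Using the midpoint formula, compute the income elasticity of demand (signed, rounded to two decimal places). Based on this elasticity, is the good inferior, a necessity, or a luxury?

%ΔQ = (2979 − 3322)/[( 3322 + 2979)/2] = -343/3150.5 = -0.108871…
%ΔIncome = (117000 − 104900)/[( 104900 + 117000)/2] = 12100/110950 = 0.109058…
E_income = (-343/3150.5) / (12100/110950) = -0.9982…
E_income < 0 ⇒ inferior good.

-1.00; inferior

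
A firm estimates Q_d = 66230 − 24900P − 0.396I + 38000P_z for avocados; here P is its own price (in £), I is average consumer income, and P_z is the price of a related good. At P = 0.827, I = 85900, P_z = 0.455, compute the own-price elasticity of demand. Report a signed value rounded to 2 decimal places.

At the given values, Q_d = 66230 − 24900(0.827) − 0.396(85900) + 38000(0.455) = 28911.3.
∂Q_d/∂P = −24900.
E = (-24900) × (0.827/28911.3) = -0.7122…

-0.71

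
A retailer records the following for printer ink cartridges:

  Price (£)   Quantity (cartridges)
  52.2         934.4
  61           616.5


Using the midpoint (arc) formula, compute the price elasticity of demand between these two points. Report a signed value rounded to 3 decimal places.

%ΔQ = (616.5 − 934.4) / [(934.4 + 616.5)/2] = -317.9/775.45 = -0.409955…
%ΔP = (61 − 52.2) / [(52.2 + 61)/2] = 8.8/56.6 = 0.155477…
Arc Ed = %ΔQ / %ΔP = (-317.9/775.45) / (8.8/56.6) = -2.63675…

-2.637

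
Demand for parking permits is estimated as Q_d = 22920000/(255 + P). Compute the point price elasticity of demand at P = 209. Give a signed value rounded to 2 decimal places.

dQ_d/dP = −22920000/(255 + P)² = -106.458. At P = 209, Q_d = 49396.6.
Ed = (dQ_d/dP)·(P/Q_d) = (-106.458) × (209/49396.6) = -0.4504…

-0.45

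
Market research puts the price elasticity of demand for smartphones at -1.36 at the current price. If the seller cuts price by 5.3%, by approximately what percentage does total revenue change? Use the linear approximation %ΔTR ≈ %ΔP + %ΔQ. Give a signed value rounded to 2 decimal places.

+1.91%

%ΔQ ≈ Ed × %ΔP = (-1.36) × (-5.3%) = +7.2080%
%ΔTR ≈ %ΔP + %ΔQ = (-5.3%) + (+7.2080%) = +1.9080%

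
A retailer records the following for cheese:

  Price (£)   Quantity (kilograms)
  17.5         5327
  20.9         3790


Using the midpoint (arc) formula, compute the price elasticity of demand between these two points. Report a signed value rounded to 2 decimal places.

%ΔQ = (3790 − 5327) / [(5327 + 3790)/2] = -1537/4558.5 = -0.337172…
%ΔP = (20.9 − 17.5) / [(17.5 + 20.9)/2] = 3.4/19.2 = 0.177083…
Arc Ed = %ΔQ / %ΔP = (-1537/4558.5) / (3.4/19.2) = -1.9040…

-1.90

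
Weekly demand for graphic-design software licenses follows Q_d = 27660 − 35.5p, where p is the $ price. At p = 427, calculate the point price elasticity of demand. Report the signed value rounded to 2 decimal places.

-1.21

dQ_d/dp = −35.5. At p = 427, Q_d = 27660 − 35.5(427) = 12501.5.
Ed = (dQ_d/dp)·(p/Q_d) = −35.5 × (427/12501.5) = -1.2125…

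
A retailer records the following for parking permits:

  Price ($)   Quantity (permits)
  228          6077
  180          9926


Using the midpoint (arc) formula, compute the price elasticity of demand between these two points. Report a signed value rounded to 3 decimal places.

-2.044

%ΔQ = (9926 − 6077) / [(6077 + 9926)/2] = 3849/8001.5 = 0.481034…
%ΔP = (180 − 228) / [(228 + 180)/2] = -48/204 = -0.235294…
Arc Ed = %ΔQ / %ΔP = (3849/8001.5) / (-48/204) = -2.04439…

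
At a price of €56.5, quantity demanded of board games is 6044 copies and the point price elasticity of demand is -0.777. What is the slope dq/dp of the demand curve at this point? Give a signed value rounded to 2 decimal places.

Ed = (dq/dp)·(p/q) ⇒ dq/dp = Ed·q/p = (-0.777)·6044/56.5 = -83.1183…

-83.12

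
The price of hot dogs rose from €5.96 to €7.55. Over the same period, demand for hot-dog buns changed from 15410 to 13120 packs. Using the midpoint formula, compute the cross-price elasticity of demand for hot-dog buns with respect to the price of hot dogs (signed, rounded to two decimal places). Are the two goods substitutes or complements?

%ΔQ_{hot-dog buns} = (13120 − 15410)/avg = -2290/14265 = -0.160532…
%ΔP_{hot dogs} = (7.55 − 5.96)/avg = 1.59/6.755 = 0.235381…
E_cross = (-2290/14265) / (1.59/6.755) = -0.6820…
E_cross < 0 ⇒ the goods are complements.

-0.68; complements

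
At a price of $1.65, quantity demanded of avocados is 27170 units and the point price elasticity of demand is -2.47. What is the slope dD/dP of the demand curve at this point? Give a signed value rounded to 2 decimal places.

-40672.67

Ed = (dD/dP)·(P/D) ⇒ dD/dP = Ed·D/P = (-2.47)·27170/1.65 = -40672.6666…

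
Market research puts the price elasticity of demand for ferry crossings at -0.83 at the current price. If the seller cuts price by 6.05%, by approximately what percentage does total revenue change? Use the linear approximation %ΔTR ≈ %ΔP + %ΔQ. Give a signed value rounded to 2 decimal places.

-1.03%

%ΔQ ≈ Ed × %ΔP = (-0.83) × (-6.05%) = +5.0215%
%ΔTR ≈ %ΔP + %ΔQ = (-6.05%) + (+5.0215%) = -1.0285%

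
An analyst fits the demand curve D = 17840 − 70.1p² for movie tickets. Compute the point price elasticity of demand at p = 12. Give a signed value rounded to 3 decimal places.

-2.606

dD/dp = −2·70.1·p = -1682.4. At p = 12, D = 7745.6.
Ed = (dD/dp)·(p/D) = (-1682.4) × (12/7745.6) = -2.60648…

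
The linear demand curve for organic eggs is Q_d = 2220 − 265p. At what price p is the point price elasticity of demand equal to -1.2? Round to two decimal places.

4.57

Ed = −265p/(2220 − 265p). Set this equal to -1.2:
265p = 1.2·(2220 − 265p) ⇒ 265p(1 + 1.2) = 1.2·2220
p = 1.2·2220 / (265·2.2) = 4.5694…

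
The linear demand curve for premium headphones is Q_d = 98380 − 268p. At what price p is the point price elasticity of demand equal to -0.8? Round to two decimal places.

Ed = −268p/(98380 − 268p). Set this equal to -0.8:
268p = 0.8·(98380 − 268p) ⇒ 268p(1 + 0.8) = 0.8·98380
p = 0.8·98380 / (268·1.8) = 163.1509…

163.15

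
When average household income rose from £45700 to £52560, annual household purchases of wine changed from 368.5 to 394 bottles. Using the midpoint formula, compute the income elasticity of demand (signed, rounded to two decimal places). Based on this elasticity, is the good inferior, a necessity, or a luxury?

%ΔQ = (394 − 368.5)/[( 368.5 + 394)/2] = 25.5/381.25 = 0.066885…
%ΔIncome = (52560 − 45700)/[( 45700 + 52560)/2] = 6860/49130 = 0.139629…
E_income = (25.5/381.25) / (6860/49130) = 0.4790…
0 < E_income < 1 ⇒ normal good, necessity.

0.48; necessity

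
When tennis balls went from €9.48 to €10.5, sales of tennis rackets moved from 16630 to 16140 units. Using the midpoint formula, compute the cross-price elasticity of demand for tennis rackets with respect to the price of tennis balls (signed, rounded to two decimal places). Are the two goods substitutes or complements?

-0.29; complements

%ΔQ_{tennis rackets} = (16140 − 16630)/avg = -490/16385 = -0.029905…
%ΔP_{tennis balls} = (10.5 − 9.48)/avg = 1.02/9.99 = 0.102102…
E_cross = (-490/16385) / (1.02/9.99) = -0.2928…
E_cross < 0 ⇒ the goods are complements.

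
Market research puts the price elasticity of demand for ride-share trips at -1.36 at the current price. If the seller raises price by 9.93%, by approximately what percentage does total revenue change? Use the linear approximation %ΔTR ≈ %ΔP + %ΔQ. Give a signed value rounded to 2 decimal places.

%ΔQ ≈ Ed × %ΔP = (-1.36) × (+9.93%) = -13.5048%
%ΔTR ≈ %ΔP + %ΔQ = (+9.93%) + (-13.5048%) = -3.5748%

-3.57%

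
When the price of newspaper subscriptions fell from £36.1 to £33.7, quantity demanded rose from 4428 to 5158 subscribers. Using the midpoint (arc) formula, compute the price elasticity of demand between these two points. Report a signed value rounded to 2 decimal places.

%ΔQ = (5158 − 4428) / [(4428 + 5158)/2] = 730/4793 = 0.152305…
%ΔP = (33.7 − 36.1) / [(36.1 + 33.7)/2] = -2.4/34.9 = -0.068767…
Arc Ed = %ΔQ / %ΔP = (730/4793) / (-2.4/34.9) = -2.2147…

-2.21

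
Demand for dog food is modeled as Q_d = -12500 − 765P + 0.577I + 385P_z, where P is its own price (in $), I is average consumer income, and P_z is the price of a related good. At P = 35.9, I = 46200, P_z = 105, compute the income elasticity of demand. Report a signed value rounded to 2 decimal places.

0.98

At the given values, Q_d = -12500 − 765(35.9) + 0.577(46200) + 385(105) = 27118.9.
∂Q_d/∂I = 0.577.
E = (0.577) × (46200/27118.9) = 0.9829…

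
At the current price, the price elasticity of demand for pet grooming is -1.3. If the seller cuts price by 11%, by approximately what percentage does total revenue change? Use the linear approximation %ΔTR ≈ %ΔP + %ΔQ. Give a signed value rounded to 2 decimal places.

+3.30%

%ΔQ ≈ Ed × %ΔP = (-1.3) × (-11%) = +14.3000%
%ΔTR ≈ %ΔP + %ΔQ = (-11%) + (+14.3000%) = +3.3000%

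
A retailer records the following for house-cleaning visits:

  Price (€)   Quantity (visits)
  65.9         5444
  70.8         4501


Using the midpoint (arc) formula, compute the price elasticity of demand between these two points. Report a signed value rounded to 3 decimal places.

%ΔQ = (4501 − 5444) / [(5444 + 4501)/2] = -943/4972.5 = -0.189643…
%ΔP = (70.8 − 65.9) / [(65.9 + 70.8)/2] = 4.9/68.35 = 0.071689…
Arc Ed = %ΔQ / %ΔP = (-943/4972.5) / (4.9/68.35) = -2.64532…

-2.645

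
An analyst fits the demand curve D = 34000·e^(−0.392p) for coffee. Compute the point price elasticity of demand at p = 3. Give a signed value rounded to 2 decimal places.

-1.18

dD/dp = −0.392·D = -4111.83. At p = 3, D = 10489.4.
Ed = (dD/dp)·(p/D) = (-4111.83) × (3/10489.4) = -1.176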